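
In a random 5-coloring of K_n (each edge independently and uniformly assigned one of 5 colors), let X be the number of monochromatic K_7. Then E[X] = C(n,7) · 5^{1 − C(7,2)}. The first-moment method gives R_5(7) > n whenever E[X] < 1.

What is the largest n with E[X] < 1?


We need C(n, 7) · 5^{1 − 21} < 1, i.e. C(n, 7) < 5^{21 − 1} = 95367431640625.
Check values of n near the boundary:
  n = 332: C(332, 7) = 82772214646616; 82772214646616 < 95367431640625? YES
  n = 333: C(333, 7) = 84549532139028; 84549532139028 < 95367431640625? YES
  n = 334: C(334, 7) = 86359460961576; 86359460961576 < 95367431640625? YES
  n = 335: C(335, 7) = 88202498238195; 88202498238195 < 95367431640625? YES
  n = 336: C(336, 7) = 90079147136880; 90079147136880 < 95367431640625? YES
  n = 337: C(337, 7) = 91989916924632; 91989916924632 < 95367431640625? YES
  n = 338: C(338, 7) = 93935323022736; 93935323022736 < 95367431640625? YES
  n = 339: C(339, 7) = 95915887062372; 95915887062372 < 95367431640625? NO
  n = 340: C(340, 7) = 97932136940560; 97932136940560 < 95367431640625? NO
The largest n with C(n, 7) < 95367431640625 is n = 338 (where E[X] = 93935323022736/95367431640625 ≈ 0.9850). Hence R_5(7) > 338, i.e. R_5(7) ≥ 339.

Largest n = 338; hence R_5(7) > 338.


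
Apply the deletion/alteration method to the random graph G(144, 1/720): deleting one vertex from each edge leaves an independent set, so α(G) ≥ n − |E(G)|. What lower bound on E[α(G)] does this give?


E[|E(G)|] = C(144, 2)·p = 10296 · (1/720) = 143/10.
E[α(G)] ≥ n − E[|E(G)|] = 144 − 143/10 = 1297/10.
Numerically: ≈ 129.7000.
(This is only a lower bound; the true E[α(G)] may be larger.)

E[α(G)] ≥ 1297/10 ≈ 129.7000.


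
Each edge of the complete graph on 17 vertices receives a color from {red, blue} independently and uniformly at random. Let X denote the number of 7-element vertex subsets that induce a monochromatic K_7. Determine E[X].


Let X = Σ_S X_S over the C(17, 7) = 19448 subsets S of size 7, where X_S = 1 if the K_7 on S is monochromatic.
For a fixed S, the K_7 on S has C(7, 2) = 21 edges. P[all 21 edges red] = (1/2)^21, and likewise for blue, so P[monochromatic] = 2·(1/2)^21 = 2^{1 − 21} = 1/1048576.
By linearity of expectation: E[X] = C(17, 7) · 2^{1 − 21} = 19448 · 1/1048576 = 2431/131072.
Numerically: E[X] ≈ 0.01855.

E[X] = C(17,7)·2^(1−C(7,2)) = 2431/131072 ≈ 0.01855.


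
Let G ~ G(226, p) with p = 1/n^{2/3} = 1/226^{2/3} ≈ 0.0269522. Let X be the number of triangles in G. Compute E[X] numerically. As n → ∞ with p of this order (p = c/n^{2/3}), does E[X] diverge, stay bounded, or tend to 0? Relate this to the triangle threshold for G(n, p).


Number of potential triangles: C(226, 3) = 1898400.
Each occurs with probability p³ ≈ (0.0269522)³ ≈ 1.95786671e-05.
By linearity: E[X] = C(226, 3)·p³ ≈ 1898400 · 1.95786671e-05 ≈ 37.168142.
Since α = 2/3 < 1, p = c/n^{2/3} ≫ 1/n is above the triangle threshold p ~ 1/n. Asymptotically E[X] ~ (c³/6)·n^{3(1−α)} = (1³/6)·n^{1} → ∞; triangles are abundant w.h.p.

E[X] ≈ 37.168142; in regime p = Θ(1/n^{2/3}) E[X] diverges (above the triangle threshold p ~ 1/n).


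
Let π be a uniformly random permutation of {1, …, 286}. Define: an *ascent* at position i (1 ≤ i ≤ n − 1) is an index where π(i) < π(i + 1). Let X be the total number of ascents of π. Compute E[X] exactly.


Write X = Σ X_I over i = 1, …, 285, with X_I the indicator of one ascent.
There are 285 indicators.
For each fixed i, the pair (π(i), π(i+1)) is a uniformly random ordered pair of distinct values from {1, …, 286}; by symmetry P[π(i) < π(i+1)] = 1/2.
By linearity: E[X] = 285 · (1/2) = (286 − 1) · (1/2) = 285/2 ≈ 142.500000.

E[X] = 285/2 = 142.500000.


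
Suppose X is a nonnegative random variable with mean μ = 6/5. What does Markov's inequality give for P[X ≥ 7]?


μ = E[X] = 6/5, a = 7.
Markov: P[X ≥ 7] ≤ μ/a = (6/5)/7 = 6/35.
Numerically: ≈ 0.17143.
(Since a = 7 > μ = 1.20000, the bound 6/35 is < 1 and informative.)

P[X ≥ 7] ≤ 6/35 ≈ 0.17143.


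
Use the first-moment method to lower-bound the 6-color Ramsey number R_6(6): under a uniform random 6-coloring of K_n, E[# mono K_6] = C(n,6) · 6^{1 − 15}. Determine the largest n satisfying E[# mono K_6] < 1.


We need C(n, 6) · 6^{1 − 15} < 1, i.e. C(n, 6) < 6^{15 − 1} = 78364164096.
Check values of n near the boundary:
  n = 196: C(196, 6) = 72887293024; 72887293024 < 78364164096? YES
  n = 197: C(197, 6) = 75176946208; 75176946208 < 78364164096? YES
  n = 198: C(198, 6) = 77526225777; 77526225777 < 78364164096? YES
  n = 199: C(199, 6) = 79936367511; 79936367511 < 78364164096? NO
The largest n with C(n, 6) < 78364164096 is n = 198 (where E[X] = 25842075259/26121388032 ≈ 0.9893). Hence R_6(6) > 198, i.e. R_6(6) ≥ 199.

Largest n = 198; hence R_6(6) > 198.


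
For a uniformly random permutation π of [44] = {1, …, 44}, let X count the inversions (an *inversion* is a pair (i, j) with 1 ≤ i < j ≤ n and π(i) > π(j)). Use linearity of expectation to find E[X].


Write X = Σ X_I over the C(44, 2) = 946 pairs i < j, with X_I the indicator of one inversion.
There are 946 indicators.
For each fixed pair i < j, the values π(i) and π(j) are two distinct elements of {1, …, 44} in uniformly random order; by symmetry P[π(i) > π(j)] = 1/2.
By linearity: E[X] = 946 · (1/2) = C(44, 2) · (1/2) = 946/2 = 473 ≈ 473.000000.

E[X] = 473 = 473.000000.


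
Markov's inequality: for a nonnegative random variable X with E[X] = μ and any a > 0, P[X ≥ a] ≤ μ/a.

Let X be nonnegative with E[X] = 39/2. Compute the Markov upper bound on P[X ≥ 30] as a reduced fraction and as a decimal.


μ = E[X] = 39/2, a = 30.
Markov: P[X ≥ 30] ≤ μ/a = (39/2)/30 = 13/20.
Numerically: ≈ 0.6500.
(Since a = 30 > μ = 19.5000, the bound 13/20 is < 1 and informative.)

P[X ≥ 30] ≤ 13/20 ≈ 0.6500.


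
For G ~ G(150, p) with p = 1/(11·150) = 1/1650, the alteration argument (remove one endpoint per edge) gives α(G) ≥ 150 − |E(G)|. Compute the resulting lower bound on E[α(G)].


E[|E(G)|] = C(150, 2)·p = 11175 · (1/1650) = 149/22.
E[α(G)] ≥ n − E[|E(G)|] = 150 − 149/22 = 3151/22.
Numerically: ≈ 143.22727.
(This is only a lower bound; the true E[α(G)] may be larger.)

E[α(G)] ≥ 3151/22 ≈ 143.22727.


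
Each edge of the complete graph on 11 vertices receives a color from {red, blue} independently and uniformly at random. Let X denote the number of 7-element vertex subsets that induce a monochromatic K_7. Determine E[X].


Let X = Σ_S X_S over the C(11, 7) = 330 subsets S of size 7, where X_S = 1 if the K_7 on S is monochromatic.
For a fixed S, the K_7 on S has C(7, 2) = 21 edges. P[all 21 edges red] = (1/2)^21, and likewise for blue, so P[monochromatic] = 2·(1/2)^21 = 2^{1 − 21} = 1/1048576.
By linearity: E[X] = C(11, 7) · 2^{1 − 21} = 330 · 1/1048576 = 165/524288.
Numerically: E[X] ≈ 0.0003.

E[X] = C(11,7)·2^(1−C(7,2)) = 165/524288 ≈ 0.0003.


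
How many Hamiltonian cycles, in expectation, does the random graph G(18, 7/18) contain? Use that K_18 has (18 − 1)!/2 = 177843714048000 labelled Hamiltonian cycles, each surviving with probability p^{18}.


K_18 has (18 − 1)!/2 = 177843714048000 labelled Hamiltonian cycles.
For each such Hamiltonian cycle H, let X_H = 1 if all 18 edges of H are present in G. Then P[X_H = 1] = p^{18} = (7/18)^{18} = 1628413597910449/39346408075296537575424.
Summing the indicators: E[X] = Σ_H E[X_H] = 177843714048000 · p^{18} = 177843714048000 · 1628413597910449/39346408075296537575424 = 24246874921186846803875/3294258113514384.
Numerically: E[X] ≈ 7.36e+06.

E[X] = 177843714048000 · (7/18)^{18} = 24246874921186846803875/3294258113514384 ≈ 7.36e+06.


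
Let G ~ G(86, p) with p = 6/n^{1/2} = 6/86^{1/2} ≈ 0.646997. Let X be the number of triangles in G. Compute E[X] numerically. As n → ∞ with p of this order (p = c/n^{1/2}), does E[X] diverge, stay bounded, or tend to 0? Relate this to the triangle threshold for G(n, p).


Number of potential triangles: C(86, 3) = 102340.
Each occurs with probability p³ ≈ (0.646997)³ ≈ 2.70835802e-01.
By linearity: E[X] = C(86, 3)·p³ ≈ 102340 · 2.70835802e-01 ≈ 27717.336024.
Since α = 1/2 < 1, p = c/n^{1/2} ≫ 1/n is above the triangle threshold p ~ 1/n. Asymptotically E[X] ~ (c³/6)·n^{3(1−α)} = (6³/6)·n^{1.5} → ∞; triangles are abundant w.h.p.

E[X] ≈ 27717.336024; in regime p = Θ(1/n^{1/2}) E[X] diverges (above the triangle threshold p ~ 1/n).


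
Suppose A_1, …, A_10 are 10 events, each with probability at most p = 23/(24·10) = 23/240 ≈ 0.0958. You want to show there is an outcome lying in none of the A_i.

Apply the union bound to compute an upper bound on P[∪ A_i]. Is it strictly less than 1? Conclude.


Union bound: P[∪_{i=1}^{10} A_i] ≤ Σ_i P[A_i] ≤ 10·p = 10·(23/240) = 23/24.
Numerically: 23/24 ≈ 0.9583.
Is 23/24 < 1? YES.
Since P[∪ A_i] ≤ 23/24 < 1, the complement has P[∩ A_i^c] ≥ 1 − 23/24 = 1/24 > 0, so some outcome avoids every A_i.

10·p = 23/24 ≈ 0.9583; existence CERTIFIED by the union bound.


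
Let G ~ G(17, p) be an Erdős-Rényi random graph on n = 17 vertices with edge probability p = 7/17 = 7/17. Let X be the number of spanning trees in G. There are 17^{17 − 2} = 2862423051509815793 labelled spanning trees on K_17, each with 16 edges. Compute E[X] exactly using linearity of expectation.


K_17 has 17^{17 − 2} = 2862423051509815793 labelled spanning trees.
For each such spanning tree H, let X_H = 1 if all 16 edges of H are present in G. Then P[X_H = 1] = p^{16} = (7/17)^{16} = 33232930569601/48661191875666868481.
By linearity of expectation: E[X] = Σ_H E[X_H] = 2862423051509815793 · p^{16} = 2862423051509815793 · 33232930569601/48661191875666868481 = 33232930569601/17.
Numerically: E[X] ≈ 1.9549e+12.

E[X] = 2862423051509815793 · (7/17)^{16} = 33232930569601/17 ≈ 1.9549e+12.


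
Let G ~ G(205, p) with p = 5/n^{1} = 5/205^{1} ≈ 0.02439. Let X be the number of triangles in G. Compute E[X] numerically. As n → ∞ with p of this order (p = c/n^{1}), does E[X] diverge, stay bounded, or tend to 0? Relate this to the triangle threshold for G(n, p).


Number of potential triangles: C(205, 3) = 1414910.
Each occurs with probability p³ ≈ (0.02439)³ ≈ 1.450937e-05.
By linearity: E[X] = C(205, 3)·p³ ≈ 1414910 · 1.450937e-05 ≈ 20.5294.
Here α = 1, so p = 5/n is exactly at the triangle threshold p ~ 1/n. Asymptotically E[X] → c³/6 = 5³/6 = 125/6 ≈ 20.8333, a bounded constant. In this regime the triangle count is asymptotically Poisson(c³/6).

E[X] ≈ 20.5294; in regime p = Θ(1/n^{1}) E[X] stays bounded (at the triangle threshold p ~ 1/n).


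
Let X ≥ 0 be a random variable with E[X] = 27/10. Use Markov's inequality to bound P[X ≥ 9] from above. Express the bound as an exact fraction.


μ = E[X] = 27/10, a = 9.
Markov: P[X ≥ 9] ≤ μ/a = (27/10)/9 = 3/10.
Numerically: ≈ 0.300000.
(Since a = 9 > μ = 2.700000, the bound 3/10 is < 1 and informative.)

P[X ≥ 9] ≤ 3/10 ≈ 0.300000.


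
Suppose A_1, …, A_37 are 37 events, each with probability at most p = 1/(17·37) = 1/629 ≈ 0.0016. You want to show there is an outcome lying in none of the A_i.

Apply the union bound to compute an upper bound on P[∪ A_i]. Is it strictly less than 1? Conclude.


Union bound: P[∪_{i=1}^{37} A_i] ≤ Σ_i P[A_i] ≤ 37·p = 37·(1/629) = 1/17.
Numerically: 1/17 ≈ 0.0588.
Is 1/17 < 1? YES.
Since P[∪ A_i] ≤ 1/17 < 1, the complement has P[∩ A_i^c] ≥ 1 − 1/17 = 16/17 > 0, so some outcome avoids every A_i.

37·p = 1/17 ≈ 0.0588; existence CERTIFIED by the union bound.


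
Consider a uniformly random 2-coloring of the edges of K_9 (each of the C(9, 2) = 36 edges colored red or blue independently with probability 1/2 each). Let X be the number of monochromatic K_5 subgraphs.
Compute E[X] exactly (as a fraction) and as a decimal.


Let X = Σ_S X_S over the C(9, 5) = 126 subsets S of size 5, where X_S = 1 if the K_5 on S is monochromatic.
For a fixed S, the K_5 on S has C(5, 2) = 10 edges. P[all 10 edges red] = (1/2)^10, and likewise for blue, so P[monochromatic] = 2·(1/2)^10 = 2^{1 − 10} = 1/512.
By linearity: E[X] = C(9, 5) · 2^{1 − 10} = 126 · 1/512 = 63/256.
Numerically: E[X] ≈ 0.246094.

E[X] = C(9,5)·2^(1−C(5,2)) = 63/256 ≈ 0.246094.


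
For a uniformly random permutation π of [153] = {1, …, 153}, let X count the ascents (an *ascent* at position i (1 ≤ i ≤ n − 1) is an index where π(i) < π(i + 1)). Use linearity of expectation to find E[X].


Write X = Σ X_I over i = 1, …, 152, with X_I the indicator of one ascent.
There are 152 indicators.
For each fixed i, the pair (π(i), π(i+1)) is a uniformly random ordered pair of distinct values from {1, …, 153}; by symmetry P[π(i) < π(i+1)] = 1/2.
By linearity: E[X] = 152 · (1/2) = (153 − 1) · (1/2) = 76 ≈ 76.0000.

E[X] = 76 = 76.0000.


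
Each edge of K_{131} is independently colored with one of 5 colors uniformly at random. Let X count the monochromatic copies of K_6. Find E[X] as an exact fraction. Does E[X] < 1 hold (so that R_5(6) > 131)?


E[X] = C(131, 6) · 5^{1 − 15} = 6249655776 · 5^{−14} = 6249655776/6103515625.
As a reduced fraction: E[X] = 6249655776/6103515625 ≈ 1.0239.
Is E[X] < 1? NO.
Since E[X] ≥ 1, the first-moment bound is inconclusive at n = 131; it does NOT by itself certify R_5(6) > 131.

E[X] = 6249655776/6103515625 ≈ 1.0239; E[X] ≥ 1; first-moment method inconclusive here.


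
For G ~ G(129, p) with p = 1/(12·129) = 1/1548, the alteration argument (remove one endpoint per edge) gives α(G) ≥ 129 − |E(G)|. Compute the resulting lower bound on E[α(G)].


E[|E(G)|] = C(129, 2)·p = 8256 · (1/1548) = 16/3.
E[α(G)] ≥ n − E[|E(G)|] = 129 − 16/3 = 371/3.
Numerically: ≈ 123.6667.
(This is only a lower bound; the true E[α(G)] may be larger.)

E[α(G)] ≥ 371/3 ≈ 123.6667.


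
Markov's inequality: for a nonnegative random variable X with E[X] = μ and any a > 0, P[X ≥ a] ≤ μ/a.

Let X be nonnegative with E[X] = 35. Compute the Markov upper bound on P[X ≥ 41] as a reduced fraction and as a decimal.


μ = E[X] = 35, a = 41.
Markov: P[X ≥ 41] ≤ μ/a = (35)/41 = 35/41.
Numerically: ≈ 0.854.
(Since a = 41 > μ = 35.000, the bound 35/41 is < 1 and informative.)

P[X ≥ 41] ≤ 35/41 ≈ 0.854.


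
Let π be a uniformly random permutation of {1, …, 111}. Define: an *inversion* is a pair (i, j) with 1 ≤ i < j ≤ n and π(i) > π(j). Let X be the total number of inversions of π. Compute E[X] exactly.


Write X = Σ X_I over the C(111, 2) = 6105 pairs i < j, with X_I the indicator of one inversion.
There are 6105 indicators.
For each fixed pair i < j, the values π(i) and π(j) are two distinct elements of {1, …, 111} in uniformly random order; by symmetry P[π(i) > π(j)] = 1/2.
By linearity: E[X] = 6105 · (1/2) = C(111, 2) · (1/2) = 6105/2 = 6105/2 ≈ 3052.500.

E[X] = 6105/2 = 3052.500.


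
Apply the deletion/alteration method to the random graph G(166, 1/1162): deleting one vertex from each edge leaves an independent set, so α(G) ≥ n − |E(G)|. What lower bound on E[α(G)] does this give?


E[|E(G)|] = C(166, 2)·p = 13695 · (1/1162) = 165/14.
E[α(G)] ≥ n − E[|E(G)|] = 166 − 165/14 = 2159/14.
Numerically: ≈ 154.214286.
(This is only a lower bound; the true E[α(G)] may be larger.)

E[α(G)] ≥ 2159/14 ≈ 154.214286.


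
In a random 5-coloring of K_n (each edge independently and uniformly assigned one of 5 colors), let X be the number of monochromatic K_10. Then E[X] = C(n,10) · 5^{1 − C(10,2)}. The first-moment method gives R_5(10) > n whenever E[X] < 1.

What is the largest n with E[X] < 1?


We need C(n, 10) · 5^{1 − 45} < 1, i.e. C(n, 10) < 5^{45 − 1} = 5684341886080801486968994140625.
Check values of n near the boundary:
  n = 5391: C(5391, 10) = 5666344714787188828795213697883; 5666344714787188828795213697883 < 5684341886080801486968994140625? YES
  n = 5392: C(5392, 10) = 5676873040158402483252283957448; 5676873040158402483252283957448 < 5684341886080801486968994140625? YES
  n = 5393: C(5393, 10) = 5687418968154238267170642278008; 5687418968154238267170642278008 < 5684341886080801486968994140625? NO
  n = 5394: C(5394, 10) = 5697982524930156243149785372878; 5697982524930156243149785372878 < 5684341886080801486968994140625? NO
The largest n with C(n, 10) < 5684341886080801486968994140625 is n = 5392 (where E[X] = 5676873040158402483252283957448/5684341886080801486968994140625 ≈ 0.9987). Hence R_5(10) > 5392, i.e. R_5(10) ≥ 5393.

Largest n = 5392; hence R_5(10) > 5392.


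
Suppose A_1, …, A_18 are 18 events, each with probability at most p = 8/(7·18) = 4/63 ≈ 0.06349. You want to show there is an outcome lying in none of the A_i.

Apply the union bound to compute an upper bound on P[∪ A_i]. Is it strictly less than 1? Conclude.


Union bound: P[∪_{i=1}^{18} A_i] ≤ Σ_i P[A_i] ≤ 18·p = 18·(4/63) = 8/7.
Numerically: 8/7 ≈ 1.14286.
Is 8/7 < 1? NO.
Since the bound 8/7 is ≥ 1, the union bound is uninformative here; it does NOT by itself certify existence.

18·p = 8/7 ≈ 1.14286; existence NOT certified by the union bound.


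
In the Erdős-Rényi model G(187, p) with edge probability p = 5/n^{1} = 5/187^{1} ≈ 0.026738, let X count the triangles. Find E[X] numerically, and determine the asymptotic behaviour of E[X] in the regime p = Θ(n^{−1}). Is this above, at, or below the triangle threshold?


Number of potential triangles: C(187, 3) = 1072445.
Each occurs with probability p³ ≈ (0.026738)³ ≈ 1.9115479e-05.
By linearity: E[X] = C(187, 3)·p³ ≈ 1072445 · 1.9115479e-05 ≈ 20.50030.
Here α = 1, so p = 5/n is exactly at the triangle threshold p ~ 1/n. Asymptotically E[X] → c³/6 = 5³/6 = 125/6 ≈ 20.83333, a bounded constant. In this regime the triangle count is asymptotically Poisson(c³/6).

E[X] ≈ 20.50030; in regime p = Θ(1/n^{1}) E[X] stays bounded (at the triangle threshold p ~ 1/n).


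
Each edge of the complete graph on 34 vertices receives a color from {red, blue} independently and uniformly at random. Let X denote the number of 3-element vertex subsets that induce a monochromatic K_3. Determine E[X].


Let X = Σ_S X_S over the C(34, 3) = 5984 subsets S of size 3, where X_S = 1 if the K_3 on S is monochromatic.
For a fixed S, the K_3 on S has C(3, 2) = 3 edges. P[all 3 edges red] = (1/2)^3, and likewise for blue, so P[monochromatic] = 2·(1/2)^3 = 2^{1 − 3} = 1/4.
Summing: E[X] = C(34, 3) · 2^{1 − 3} = 5984 · 1/4 = 1496.
Numerically: E[X] ≈ 1496.000000.

E[X] = C(34,3)·2^(1−C(3,2)) = 1496 ≈ 1496.000000.


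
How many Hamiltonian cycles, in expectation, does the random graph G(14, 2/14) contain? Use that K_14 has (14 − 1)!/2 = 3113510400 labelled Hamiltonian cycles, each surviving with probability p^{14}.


K_14 has (14 − 1)!/2 = 3113510400 labelled Hamiltonian cycles.
For each such Hamiltonian cycle H, let X_H = 1 if all 14 edges of H are present in G. Then P[X_H = 1] = p^{14} = (1/7)^{14} = 1/678223072849.
By linearity of expectation: E[X] = Σ_H E[X_H] = 3113510400 · p^{14} = 3113510400 · 1/678223072849 = 444787200/96889010407.
Numerically: E[X] ≈ 0.004591.

E[X] = 3113510400 · (1/7)^{14} = 444787200/96889010407 ≈ 0.004591.


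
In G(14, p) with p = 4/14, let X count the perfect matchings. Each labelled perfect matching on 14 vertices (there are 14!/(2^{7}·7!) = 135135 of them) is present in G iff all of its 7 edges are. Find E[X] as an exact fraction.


K_14 has 14!/(2^{7}·7!) = 135135 labelled perfect matchings.
For each such perfect matching H, let X_H = 1 if all 7 edges of H are present in G. Then P[X_H = 1] = p^{7} = (2/7)^{7} = 128/823543.
Summing the indicators: E[X] = Σ_H E[X_H] = 135135 · p^{7} = 135135 · 128/823543 = 2471040/117649.
Numerically: E[X] ≈ 21.

E[X] = 135135 · (2/7)^{7} = 2471040/117649 ≈ 21.


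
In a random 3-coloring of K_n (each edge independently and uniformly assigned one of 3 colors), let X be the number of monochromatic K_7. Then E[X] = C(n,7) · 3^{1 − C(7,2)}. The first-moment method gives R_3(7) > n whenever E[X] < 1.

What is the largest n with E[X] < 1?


We need C(n, 7) · 3^{1 − 21} < 1, i.e. C(n, 7) < 3^{21 − 1} = 3486784401.
Check values of n near the boundary:
  n = 76: C(76, 7) = 2186189400; 2186189400 < 3486784401? YES
  n = 77: C(77, 7) = 2404808340; 2404808340 < 3486784401? YES
  n = 78: C(78, 7) = 2641902120; 2641902120 < 3486784401? YES
  n = 79: C(79, 7) = 2898753715; 2898753715 < 3486784401? YES
  n = 80: C(80, 7) = 3176716400; 3176716400 < 3486784401? YES
  n = 81: C(81, 7) = 3477216600; 3477216600 < 3486784401? YES
  n = 82: C(82, 7) = 3801756816; 3801756816 < 3486784401? NO
  n = 83: C(83, 7) = 4151918628; 4151918628 < 3486784401? NO
The largest n with C(n, 7) < 3486784401 is n = 81 (where E[X] = 42928600/43046721 ≈ 0.997256). Hence R_3(7) > 81, i.e. R_3(7) ≥ 82.

Largest n = 81; hence R_3(7) > 81.


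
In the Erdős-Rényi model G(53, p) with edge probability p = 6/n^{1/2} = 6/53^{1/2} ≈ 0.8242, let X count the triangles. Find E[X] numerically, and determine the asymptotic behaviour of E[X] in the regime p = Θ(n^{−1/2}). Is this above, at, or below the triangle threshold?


Number of potential triangles: C(53, 3) = 23426.
Each occurs with probability p³ ≈ (0.8242)³ ≈ 5.598091e-01.
By linearity: E[X] = C(53, 3)·p³ ≈ 23426 · 5.598091e-01 ≈ 13114.0878.
Since α = 1/2 < 1, p = c/n^{1/2} ≫ 1/n is above the triangle threshold p ~ 1/n. Asymptotically E[X] ~ (c³/6)·n^{3(1−α)} = (6³/6)·n^{1.5} → ∞; triangles are abundant w.h.p.

E[X] ≈ 13114.0878; in regime p = Θ(1/n^{1/2}) E[X] diverges (above the triangle threshold p ~ 1/n).


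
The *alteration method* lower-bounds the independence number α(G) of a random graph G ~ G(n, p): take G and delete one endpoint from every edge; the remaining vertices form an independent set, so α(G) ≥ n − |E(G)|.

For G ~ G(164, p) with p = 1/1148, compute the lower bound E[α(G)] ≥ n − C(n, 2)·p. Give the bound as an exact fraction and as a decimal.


E[|E(G)|] = C(164, 2)·p = 13366 · (1/1148) = 163/14.
E[α(G)] ≥ n − E[|E(G)|] = 164 − 163/14 = 2133/14.
Numerically: ≈ 152.357143.
(This is only a lower bound; the true E[α(G)] may be larger.)

E[α(G)] ≥ 2133/14 ≈ 152.357143.


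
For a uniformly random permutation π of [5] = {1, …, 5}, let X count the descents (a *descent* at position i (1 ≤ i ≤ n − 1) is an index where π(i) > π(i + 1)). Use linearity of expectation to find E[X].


Write X = Σ X_I over i = 1, …, 4, with X_I the indicator of one descent.
There are 4 indicators.
For each fixed i, the pair (π(i), π(i+1)) is a uniformly random ordered pair of distinct values from {1, …, 5}; by symmetry P[π(i) > π(i+1)] = 1/2.
By linearity: E[X] = 4 · (1/2) = (5 − 1) · (1/2) = 2 ≈ 2.000000.

E[X] = 2 = 2.000000.


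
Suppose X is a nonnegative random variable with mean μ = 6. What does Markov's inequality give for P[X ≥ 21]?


μ = E[X] = 6, a = 21.
Markov: P[X ≥ 21] ≤ μ/a = (6)/21 = 2/7.
Numerically: ≈ 0.286.
(Since a = 21 > μ = 6.000, the bound 2/7 is < 1 and informative.)

P[X ≥ 21] ≤ 2/7 ≈ 0.286.


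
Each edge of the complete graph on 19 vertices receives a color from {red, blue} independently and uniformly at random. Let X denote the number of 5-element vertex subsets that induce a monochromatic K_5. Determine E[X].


Let X = Σ_S X_S over the C(19, 5) = 11628 subsets S of size 5, where X_S = 1 if the K_5 on S is monochromatic.
For a fixed S, the K_5 on S has C(5, 2) = 10 edges. P[all 10 edges red] = (1/2)^10, and likewise for blue, so P[monochromatic] = 2·(1/2)^10 = 2^{1 − 10} = 1/512.
Summing: E[X] = C(19, 5) · 2^{1 − 10} = 11628 · 1/512 = 2907/128.
Numerically: E[X] ≈ 22.711.

E[X] = C(19,5)·2^(1−C(5,2)) = 2907/128 ≈ 22.711.


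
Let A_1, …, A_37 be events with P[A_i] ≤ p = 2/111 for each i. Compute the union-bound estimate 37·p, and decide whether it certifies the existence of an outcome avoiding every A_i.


Union bound: P[∪_{i=1}^{37} A_i] ≤ Σ_i P[A_i] ≤ 37·p = 37·(2/111) = 2/3.
Numerically: 2/3 ≈ 0.667.
Is 2/3 < 1? YES.
Since P[∪ A_i] ≤ 2/3 < 1, the complement has P[∩ A_i^c] ≥ 1 − 2/3 = 1/3 > 0, so some outcome avoids every A_i.

37·p = 2/3 ≈ 0.667; existence CERTIFIED by the union bound.


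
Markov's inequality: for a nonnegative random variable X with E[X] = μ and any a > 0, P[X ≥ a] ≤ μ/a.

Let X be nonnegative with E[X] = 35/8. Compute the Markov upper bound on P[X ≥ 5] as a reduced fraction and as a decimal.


μ = E[X] = 35/8, a = 5.
Markov: P[X ≥ 5] ≤ μ/a = (35/8)/5 = 7/8.
Numerically: ≈ 0.875.
(Since a = 5 > μ = 4.375, the bound 7/8 is < 1 and informative.)

P[X ≥ 5] ≤ 7/8 ≈ 0.875.


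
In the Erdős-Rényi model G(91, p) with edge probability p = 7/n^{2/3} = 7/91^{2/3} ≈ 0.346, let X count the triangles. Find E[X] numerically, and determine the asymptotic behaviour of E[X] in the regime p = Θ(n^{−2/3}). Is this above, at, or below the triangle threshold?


Number of potential triangles: C(91, 3) = 121485.
Each occurs with probability p³ ≈ (0.346)³ ≈ 4.1420118e-02.
By linearity: E[X] = C(91, 3)·p³ ≈ 121485 · 4.1420118e-02 ≈ 5031.92308.
Since α = 2/3 < 1, p = c/n^{2/3} ≫ 1/n is above the triangle threshold p ~ 1/n. Asymptotically E[X] ~ (c³/6)·n^{3(1−α)} = (7³/6)·n^{1} → ∞; triangles are abundant w.h.p.

E[X] ≈ 5031.92308; in regime p = Θ(1/n^{2/3}) E[X] diverges (above the triangle threshold p ~ 1/n).


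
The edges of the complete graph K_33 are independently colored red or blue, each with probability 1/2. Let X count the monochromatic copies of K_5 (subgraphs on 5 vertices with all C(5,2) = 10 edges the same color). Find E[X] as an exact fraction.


Let X = Σ_S X_S over the C(33, 5) = 237336 subsets S of size 5, where X_S = 1 if the K_5 on S is monochromatic.
For a fixed S, the K_5 on S has C(5, 2) = 10 edges. P[all 10 edges red] = (1/2)^10, and likewise for blue, so P[monochromatic] = 2·(1/2)^10 = 2^{1 − 10} = 1/512.
By linearity of expectation: E[X] = C(33, 5) · 2^{1 − 10} = 237336 · 1/512 = 29667/64.
Numerically: E[X] ≈ 463.546875.

E[X] = C(33,5)·2^(1−C(5,2)) = 29667/64 ≈ 463.546875.


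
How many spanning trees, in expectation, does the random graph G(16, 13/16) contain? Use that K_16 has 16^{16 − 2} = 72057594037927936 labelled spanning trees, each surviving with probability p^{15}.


K_16 has 16^{16 − 2} = 72057594037927936 labelled spanning trees.
For each such spanning tree H, let X_H = 1 if all 15 edges of H are present in G. Then P[X_H = 1] = p^{15} = (13/16)^{15} = 51185893014090757/1152921504606846976.
By linearity of expectation: E[X] = Σ_H E[X_H] = 72057594037927936 · p^{15} = 72057594037927936 · 51185893014090757/1152921504606846976 = 51185893014090757/16.
Numerically: E[X] ≈ 3.19912e+15.

E[X] = 72057594037927936 · (13/16)^{15} = 51185893014090757/16 ≈ 3.19912e+15.


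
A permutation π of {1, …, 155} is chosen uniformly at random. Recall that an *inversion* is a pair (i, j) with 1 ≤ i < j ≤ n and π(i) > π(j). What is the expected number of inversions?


Write X = Σ X_I over the C(155, 2) = 11935 pairs i < j, with X_I the indicator of one inversion.
There are 11935 indicators.
For each fixed pair i < j, the values π(i) and π(j) are two distinct elements of {1, …, 155} in uniformly random order; by symmetry P[π(i) > π(j)] = 1/2.
By linearity: E[X] = 11935 · (1/2) = C(155, 2) · (1/2) = 11935/2 = 11935/2 ≈ 5967.5000.

E[X] = 11935/2 = 5967.5000.


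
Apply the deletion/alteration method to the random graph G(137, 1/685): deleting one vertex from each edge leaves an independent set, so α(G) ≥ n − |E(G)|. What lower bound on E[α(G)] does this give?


E[|E(G)|] = C(137, 2)·p = 9316 · (1/685) = 68/5.
E[α(G)] ≥ n − E[|E(G)|] = 137 − 68/5 = 617/5.
Numerically: ≈ 123.40000.
(This is only a lower bound; the true E[α(G)] may be larger.)

E[α(G)] ≥ 617/5 ≈ 123.40000.


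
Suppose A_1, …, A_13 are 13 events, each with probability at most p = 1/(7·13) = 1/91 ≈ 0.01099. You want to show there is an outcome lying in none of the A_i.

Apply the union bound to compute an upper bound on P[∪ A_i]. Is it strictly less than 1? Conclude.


Union bound: P[∪_{i=1}^{13} A_i] ≤ Σ_i P[A_i] ≤ 13·p = 13·(1/91) = 1/7.
Numerically: 1/7 ≈ 0.14286.
Is 1/7 < 1? YES.
Since P[∪ A_i] ≤ 1/7 < 1, the complement has P[∩ A_i^c] ≥ 1 − 1/7 = 6/7 > 0, so some outcome avoids every A_i.

13·p = 1/7 ≈ 0.14286; existence CERTIFIED by the union bound.


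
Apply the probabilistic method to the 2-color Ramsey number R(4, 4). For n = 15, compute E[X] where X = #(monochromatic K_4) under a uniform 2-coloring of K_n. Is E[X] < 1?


E[X] = C(15, 4) · 2^{1 − 6} = 1365 · 2^{−5} = 1365/32.
As a reduced fraction: E[X] = 1365/32 ≈ 42.65625.
Is E[X] < 1? NO.
Since E[X] ≥ 1, the first-moment bound is inconclusive at n = 15; it does NOT by itself certify R(4, 4) > 15.

E[X] = 1365/32 ≈ 42.65625; E[X] ≥ 1; first-moment method inconclusive here.


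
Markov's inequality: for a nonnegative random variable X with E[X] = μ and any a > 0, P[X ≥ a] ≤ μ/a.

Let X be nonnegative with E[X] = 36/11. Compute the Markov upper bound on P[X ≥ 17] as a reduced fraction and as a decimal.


μ = E[X] = 36/11, a = 17.
Markov: P[X ≥ 17] ≤ μ/a = (36/11)/17 = 36/187.
Numerically: ≈ 0.1925.
(Since a = 17 > μ = 3.2727, the bound 36/187 is < 1 and informative.)

P[X ≥ 17] ≤ 36/187 ≈ 0.1925.


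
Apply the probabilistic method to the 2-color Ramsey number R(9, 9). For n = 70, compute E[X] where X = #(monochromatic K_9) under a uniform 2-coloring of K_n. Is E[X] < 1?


E[X] = C(70, 9) · 2^{1 − 36} = 65033528560 · 2^{−35} = 65033528560/34359738368.
As a reduced fraction: E[X] = 4064595535/2147483648 ≈ 1.893.
Is E[X] < 1? NO.
Since E[X] ≥ 1, the first-moment bound is inconclusive at n = 70; it does NOT by itself certify R(9, 9) > 70.

E[X] = 4064595535/2147483648 ≈ 1.893; E[X] ≥ 1; first-moment method inconclusive here.


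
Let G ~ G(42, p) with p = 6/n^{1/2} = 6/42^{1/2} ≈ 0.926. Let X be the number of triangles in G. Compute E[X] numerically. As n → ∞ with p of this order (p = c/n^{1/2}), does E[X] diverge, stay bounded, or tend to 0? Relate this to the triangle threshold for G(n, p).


Number of potential triangles: C(42, 3) = 11480.
Each occurs with probability p³ ≈ (0.926)³ ≈ 7.93560e-01.
By linearity: E[X] = C(42, 3)·p³ ≈ 11480 · 7.93560e-01 ≈ 9110.070.
Since α = 1/2 < 1, p = c/n^{1/2} ≫ 1/n is above the triangle threshold p ~ 1/n. Asymptotically E[X] ~ (c³/6)·n^{3(1−α)} = (6³/6)·n^{1.5} → ∞; triangles are abundant w.h.p.

E[X] ≈ 9110.070; in regime p = Θ(1/n^{1/2}) E[X] diverges (above the triangle threshold p ~ 1/n).


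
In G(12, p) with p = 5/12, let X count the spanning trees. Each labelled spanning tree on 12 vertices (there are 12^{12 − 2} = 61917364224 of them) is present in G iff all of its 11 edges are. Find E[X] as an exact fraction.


K_12 has 12^{12 − 2} = 61917364224 labelled spanning trees.
For each such spanning tree H, let X_H = 1 if all 11 edges of H are present in G. Then P[X_H = 1] = p^{11} = (5/12)^{11} = 48828125/743008370688.
Summing the indicators: E[X] = Σ_H E[X_H] = 61917364224 · p^{11} = 61917364224 · 48828125/743008370688 = 48828125/12.
Numerically: E[X] ≈ 4.069e+06.

E[X] = 61917364224 · (5/12)^{11} = 48828125/12 ≈ 4.069e+06.


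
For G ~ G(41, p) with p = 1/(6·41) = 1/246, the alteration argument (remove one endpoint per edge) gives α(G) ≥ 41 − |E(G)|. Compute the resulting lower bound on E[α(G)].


E[|E(G)|] = C(41, 2)·p = 820 · (1/246) = 10/3.
E[α(G)] ≥ n − E[|E(G)|] = 41 − 10/3 = 113/3.
Numerically: ≈ 37.66667.
(This is only a lower bound; the true E[α(G)] may be larger.)

E[α(G)] ≥ 113/3 ≈ 37.66667.


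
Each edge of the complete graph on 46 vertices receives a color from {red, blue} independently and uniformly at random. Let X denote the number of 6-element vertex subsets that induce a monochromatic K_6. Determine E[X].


Let X = Σ_S X_S over the C(46, 6) = 9366819 subsets S of size 6, where X_S = 1 if the K_6 on S is monochromatic.
For a fixed S, the K_6 on S has C(6, 2) = 15 edges. P[all 15 edges red] = (1/2)^15, and likewise for blue, so P[monochromatic] = 2·(1/2)^15 = 2^{1 − 15} = 1/16384.
By linearity: E[X] = C(46, 6) · 2^{1 − 15} = 9366819 · 1/16384 = 9366819/16384.
Numerically: E[X] ≈ 571.70526.

E[X] = C(46,6)·2^(1−C(6,2)) = 9366819/16384 ≈ 571.70526.


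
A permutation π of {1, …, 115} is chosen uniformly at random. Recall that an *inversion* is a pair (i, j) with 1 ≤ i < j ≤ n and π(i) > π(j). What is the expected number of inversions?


Write X = Σ X_I over the C(115, 2) = 6555 pairs i < j, with X_I the indicator of one inversion.
There are 6555 indicators.
For each fixed pair i < j, the values π(i) and π(j) are two distinct elements of {1, …, 115} in uniformly random order; by symmetry P[π(i) > π(j)] = 1/2.
By linearity: E[X] = 6555 · (1/2) = C(115, 2) · (1/2) = 6555/2 = 6555/2 ≈ 3277.500000.

E[X] = 6555/2 = 3277.500000.


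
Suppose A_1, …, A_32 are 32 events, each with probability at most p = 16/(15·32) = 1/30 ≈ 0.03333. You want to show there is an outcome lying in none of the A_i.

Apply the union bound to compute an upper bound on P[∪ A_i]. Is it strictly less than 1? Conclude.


Union bound: P[∪_{i=1}^{32} A_i] ≤ Σ_i P[A_i] ≤ 32·p = 32·(1/30) = 16/15.
Numerically: 16/15 ≈ 1.06667.
Is 16/15 < 1? NO.
Since the bound 16/15 is ≥ 1, the union bound is uninformative here; it does NOT by itself certify existence.

32·p = 16/15 ≈ 1.06667; existence NOT certified by the union bound.


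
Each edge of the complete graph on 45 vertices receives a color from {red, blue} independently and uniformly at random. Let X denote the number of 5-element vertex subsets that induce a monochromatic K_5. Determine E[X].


Let X = Σ_S X_S over the C(45, 5) = 1221759 subsets S of size 5, where X_S = 1 if the K_5 on S is monochromatic.
For a fixed S, the K_5 on S has C(5, 2) = 10 edges. P[all 10 edges red] = (1/2)^10, and likewise for blue, so P[monochromatic] = 2·(1/2)^10 = 2^{1 − 10} = 1/512.
By linearity of expectation: E[X] = C(45, 5) · 2^{1 − 10} = 1221759 · 1/512 = 1221759/512.
Numerically: E[X] ≈ 2386.2480.

E[X] = C(45,5)·2^(1−C(5,2)) = 1221759/512 ≈ 2386.2480.


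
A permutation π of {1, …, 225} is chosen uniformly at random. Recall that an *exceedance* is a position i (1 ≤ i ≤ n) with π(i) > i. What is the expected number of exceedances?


Write X = Σ_{i=1}^{225} X_i, where X_i = 1_{π(i) > i}.
For each fixed i, π(i) is uniform over {1, …, 225} (marginal of a uniform permutation), so P[π(i) > i] = (n − i)/n. Summing: Σ_{i=1}^{225} (n − i)/n = (0 + 1 + … + 224)/225 = 225(225 − 1)/(2·225) = (225 − 1)/2.
Hence E[X] = Σ_{i=1}^{225} (225 − i)/225 = 112 ≈ 112.000000.

E[X] = 112 = 112.000000.


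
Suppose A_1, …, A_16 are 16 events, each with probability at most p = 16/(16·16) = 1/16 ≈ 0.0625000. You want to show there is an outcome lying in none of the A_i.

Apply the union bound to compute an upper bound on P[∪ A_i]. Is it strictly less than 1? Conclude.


Union bound: P[∪_{i=1}^{16} A_i] ≤ Σ_i P[A_i] ≤ 16·p = 16·(1/16) = 1.
Numerically: 1 ≈ 1.0000000.
Is 1 < 1? NO.
Since the bound 1 is ≥ 1, the union bound is uninformative here; it does NOT by itself certify existence.

16·p = 1 ≈ 1.0000000; existence NOT certified by the union bound.


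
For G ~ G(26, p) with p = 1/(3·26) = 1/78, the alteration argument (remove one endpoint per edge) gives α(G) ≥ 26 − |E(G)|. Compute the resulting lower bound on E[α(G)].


E[|E(G)|] = C(26, 2)·p = 325 · (1/78) = 25/6.
E[α(G)] ≥ n − E[|E(G)|] = 26 − 25/6 = 131/6.
Numerically: ≈ 21.83333.
(This is only a lower bound; the true E[α(G)] may be larger.)

E[α(G)] ≥ 131/6 ≈ 21.83333.


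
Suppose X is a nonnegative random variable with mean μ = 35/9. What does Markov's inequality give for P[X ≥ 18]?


μ = E[X] = 35/9, a = 18.
Markov: P[X ≥ 18] ≤ μ/a = (35/9)/18 = 35/162.
Numerically: ≈ 0.216049.
(Since a = 18 > μ = 3.888889, the bound 35/162 is < 1 and informative.)

P[X ≥ 18] ≤ 35/162 ≈ 0.216049.


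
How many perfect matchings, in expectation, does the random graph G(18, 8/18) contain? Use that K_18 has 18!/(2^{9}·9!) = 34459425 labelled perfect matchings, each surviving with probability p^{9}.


K_18 has 18!/(2^{9}·9!) = 34459425 labelled perfect matchings.
For each such perfect matching H, let X_H = 1 if all 9 edges of H are present in G. Then P[X_H = 1] = p^{9} = (4/9)^{9} = 262144/387420489.
By linearity: E[X] = Σ_H E[X_H] = 34459425 · p^{9} = 34459425 · 262144/387420489 = 111522611200/4782969.
Numerically: E[X] ≈ 2.33e+04.

E[X] = 34459425 · (4/9)^{9} = 111522611200/4782969 ≈ 2.33e+04.


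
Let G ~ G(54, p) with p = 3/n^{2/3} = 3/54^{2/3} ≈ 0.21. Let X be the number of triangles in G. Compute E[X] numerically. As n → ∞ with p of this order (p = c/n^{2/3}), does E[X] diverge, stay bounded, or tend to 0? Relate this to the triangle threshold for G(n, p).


Number of potential triangles: C(54, 3) = 24804.
Each occurs with probability p³ ≈ (0.21)³ ≈ 9.25926e-03.
By linearity: E[X] = C(54, 3)·p³ ≈ 24804 · 9.25926e-03 ≈ 229.667.
Since α = 2/3 < 1, p = c/n^{2/3} ≫ 1/n is above the triangle threshold p ~ 1/n. Asymptotically E[X] ~ (c³/6)·n^{3(1−α)} = (3³/6)·n^{1} → ∞; triangles are abundant w.h.p.

E[X] ≈ 229.667; in regime p = Θ(1/n^{2/3}) E[X] diverges (above the triangle threshold p ~ 1/n).


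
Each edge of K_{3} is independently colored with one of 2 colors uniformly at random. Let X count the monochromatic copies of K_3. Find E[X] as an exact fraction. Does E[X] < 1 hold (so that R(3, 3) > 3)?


E[X] = C(3, 3) · 2^{1 − 3} = 1 · 2^{−2} = 1/4.
As a reduced fraction: E[X] = 1/4 ≈ 0.2500000.
Is E[X] < 1? YES.
Since E[X] < 1, there exists a 2-coloring of K_{3} with no monochromatic K_3; hence R(3, 3) > 3.

E[X] = 1/4 ≈ 0.2500000; E[X] < 1, so R(3, 3) > 3.


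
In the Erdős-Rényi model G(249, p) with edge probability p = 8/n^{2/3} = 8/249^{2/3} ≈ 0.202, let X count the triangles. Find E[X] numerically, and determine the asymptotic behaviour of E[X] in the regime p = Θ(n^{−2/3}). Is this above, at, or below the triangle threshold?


Number of potential triangles: C(249, 3) = 2542124.
Each occurs with probability p³ ≈ (0.202)³ ≈ 8.25793e-03.
By linearity: E[X] = C(249, 3)·p³ ≈ 2542124 · 8.25793e-03 ≈ 20992.685.
Since α = 2/3 < 1, p = c/n^{2/3} ≫ 1/n is above the triangle threshold p ~ 1/n. Asymptotically E[X] ~ (c³/6)·n^{3(1−α)} = (8³/6)·n^{1} → ∞; triangles are abundant w.h.p.

E[X] ≈ 20992.685; in regime p = Θ(1/n^{2/3}) E[X] diverges (above the triangle threshold p ~ 1/n).


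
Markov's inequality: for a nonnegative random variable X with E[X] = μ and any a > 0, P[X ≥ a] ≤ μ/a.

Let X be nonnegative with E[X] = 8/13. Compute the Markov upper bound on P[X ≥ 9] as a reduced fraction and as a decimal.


μ = E[X] = 8/13, a = 9.
Markov: P[X ≥ 9] ≤ μ/a = (8/13)/9 = 8/117.
Numerically: ≈ 0.0684.
(Since a = 9 > μ = 0.6154, the bound 8/117 is < 1 and informative.)

P[X ≥ 9] ≤ 8/117 ≈ 0.0684.


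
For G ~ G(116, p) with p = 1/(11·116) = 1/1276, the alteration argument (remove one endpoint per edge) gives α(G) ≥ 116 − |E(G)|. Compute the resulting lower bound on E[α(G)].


E[|E(G)|] = C(116, 2)·p = 6670 · (1/1276) = 115/22.
E[α(G)] ≥ n − E[|E(G)|] = 116 − 115/22 = 2437/22.
Numerically: ≈ 110.77273.
(This is only a lower bound; the true E[α(G)] may be larger.)

E[α(G)] ≥ 2437/22 ≈ 110.77273.
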